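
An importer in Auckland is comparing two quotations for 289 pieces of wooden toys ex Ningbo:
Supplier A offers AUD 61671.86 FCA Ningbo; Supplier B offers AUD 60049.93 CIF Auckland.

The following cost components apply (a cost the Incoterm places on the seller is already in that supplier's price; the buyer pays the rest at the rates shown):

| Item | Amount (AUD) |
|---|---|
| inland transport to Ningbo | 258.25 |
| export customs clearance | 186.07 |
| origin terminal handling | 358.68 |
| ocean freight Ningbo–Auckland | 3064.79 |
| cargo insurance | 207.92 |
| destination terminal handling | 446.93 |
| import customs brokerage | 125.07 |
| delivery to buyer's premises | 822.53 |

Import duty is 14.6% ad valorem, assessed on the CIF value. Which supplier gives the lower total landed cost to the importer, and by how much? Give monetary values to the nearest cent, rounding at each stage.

Supplier A (FCA):
CIF value = FCA price + origin terminal + freight + insurance = 61671.86 + 358.68 + 3064.79 + 207.92 = 65303.25
Import duty = 65303.25 × 14.6% = 9534.27
Buyer bears (A): 358.68 + 3064.79 + 207.92 + 446.93 + 125.07 + 822.53 = 5025.92
Landed cost (A) = invoice 61671.86 + 5025.92 + duty 9534.27 = 76232.05
Supplier B (CIF):
The CIF price already equals the CIF value: 60049.93
Import duty = 60049.93 × 14.6% = 8767.29
Buyer bears (B): 446.93 + 125.07 + 822.53 = 1394.53
Landed cost (B) = invoice 60049.93 + 1394.53 + duty 8767.29 = 70211.75
Difference = |76232.05 − 70211.75| = 6020.30

Supplier B is cheaper by AUD 6020.30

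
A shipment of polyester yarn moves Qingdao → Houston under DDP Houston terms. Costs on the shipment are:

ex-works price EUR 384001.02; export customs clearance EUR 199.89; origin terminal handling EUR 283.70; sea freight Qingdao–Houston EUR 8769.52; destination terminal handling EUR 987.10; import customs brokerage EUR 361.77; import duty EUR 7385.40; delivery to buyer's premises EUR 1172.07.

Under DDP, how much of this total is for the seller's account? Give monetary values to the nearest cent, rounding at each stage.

DDP: the seller bears all costs including import duty.
Seller's account: goods 384001.02 + export clearance 199.89 + origin terminal 283.70 + freight 8769.52 + destination terminal 987.10 + brokerage 361.77 + duty 7385.40 + delivery 1172.07 = 403160.47
Buyer's account: 0.00

Seller's account: EUR 403160.47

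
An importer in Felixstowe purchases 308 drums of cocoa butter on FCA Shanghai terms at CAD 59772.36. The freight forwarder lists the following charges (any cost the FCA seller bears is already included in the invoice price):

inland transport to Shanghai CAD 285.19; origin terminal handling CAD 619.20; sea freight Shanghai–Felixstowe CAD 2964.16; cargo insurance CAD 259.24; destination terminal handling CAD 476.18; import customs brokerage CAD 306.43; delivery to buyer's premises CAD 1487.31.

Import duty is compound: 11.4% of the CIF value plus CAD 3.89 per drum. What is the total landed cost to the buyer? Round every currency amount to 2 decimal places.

FCA: the seller delivers export-cleared goods to the carrier; the buyer bears costs from that point.
Already in the invoice (seller's account under FCA): inland to port — exclude.
CIF value = FCA price + origin terminal + freight + insurance = 59772.36 + 619.20 + 2964.16 + 259.24 = 63614.96
Ad valorem component: 63614.96 × 11.4% = 7252.11
Specific component: 308 × 3.89 = 1198.12
Import duty = 7252.11 + 1198.12 = 8450.23
Buyer bears: origin terminal 619.20 + freight 2964.16 + insurance 259.24 + destination terminal 476.18 + brokerage 306.43 + delivery 1487.31 + duty 8450.23 = 14562.75
Landed cost = invoice 59772.36 + 14562.75 = 74335.11

Total landed cost: CAD 74335.11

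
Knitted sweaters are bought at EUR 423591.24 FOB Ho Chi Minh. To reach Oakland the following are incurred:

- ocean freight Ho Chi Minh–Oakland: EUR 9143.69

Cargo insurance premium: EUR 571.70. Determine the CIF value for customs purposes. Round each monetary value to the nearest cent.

CIF = FOB price + freight + insurance
CIF = 423591.24 + 9143.69 + 571.70 = 433306.63

CIF value: EUR 433306.63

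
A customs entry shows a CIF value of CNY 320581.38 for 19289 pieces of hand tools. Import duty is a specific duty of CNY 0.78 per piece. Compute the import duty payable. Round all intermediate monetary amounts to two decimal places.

Import duty = 19289 × 0.78 = 15045.42

Import duty: CNY 15045.42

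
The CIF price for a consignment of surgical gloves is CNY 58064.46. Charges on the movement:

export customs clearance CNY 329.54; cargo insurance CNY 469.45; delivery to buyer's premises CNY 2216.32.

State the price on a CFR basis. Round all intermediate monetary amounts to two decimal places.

CFR price: CNY 57595.01

Not relevant to the conversion: export clearance — on the seller under both CIF and CFR; already in the CIF price and stays in the CFR price. delivery — on the buyer under both terms; not part of either seller's price.
From CIF to CFR, the seller no longer bears: insurance.
CFR price = 58064.46 − 469.45 = 57595.01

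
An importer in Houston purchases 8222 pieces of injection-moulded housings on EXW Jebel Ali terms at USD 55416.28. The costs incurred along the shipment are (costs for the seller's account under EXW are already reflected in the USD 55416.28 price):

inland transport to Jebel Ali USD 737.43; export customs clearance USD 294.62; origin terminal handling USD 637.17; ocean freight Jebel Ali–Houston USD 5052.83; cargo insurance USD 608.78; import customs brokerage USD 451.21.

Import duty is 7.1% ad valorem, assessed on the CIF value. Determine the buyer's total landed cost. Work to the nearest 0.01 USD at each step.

Total landed cost: USD 67653.36

EXW: the seller makes goods available at their premises; the buyer bears all onward costs.
CIF value = EXW price + inland to port + export clearance + origin terminal + freight + insurance = 55416.28 + 737.43 + 294.62 + 637.17 + 5052.83 + 608.78 = 62747.11
Import duty = 62747.11 × 7.1% = 4455.04
Buyer bears: inland to port 737.43 + export clearance 294.62 + origin terminal 637.17 + freight 5052.83 + insurance 608.78 + brokerage 451.21 + duty 4455.04 = 12237.08
Landed cost = invoice 55416.28 + 12237.08 = 67653.36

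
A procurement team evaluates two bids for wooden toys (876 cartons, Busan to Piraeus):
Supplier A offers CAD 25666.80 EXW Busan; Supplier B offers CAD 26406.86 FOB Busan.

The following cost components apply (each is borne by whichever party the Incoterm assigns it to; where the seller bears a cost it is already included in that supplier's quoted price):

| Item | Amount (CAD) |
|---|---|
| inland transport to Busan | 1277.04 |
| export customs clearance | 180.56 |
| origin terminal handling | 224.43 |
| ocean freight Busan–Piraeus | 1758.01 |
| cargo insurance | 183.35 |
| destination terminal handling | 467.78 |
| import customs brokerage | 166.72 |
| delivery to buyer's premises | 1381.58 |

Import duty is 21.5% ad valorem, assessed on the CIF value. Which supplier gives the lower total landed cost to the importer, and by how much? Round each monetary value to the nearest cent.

Supplier A (EXW):
CIF value = EXW price + inland to port + export clearance + origin terminal + freight + insurance = 25666.80 + 1277.04 + 180.56 + 224.43 + 1758.01 + 183.35 = 29290.19
Import duty = 29290.19 × 21.5% = 6297.39
Buyer bears (A): 1277.04 + 180.56 + 224.43 + 1758.01 + 183.35 + 467.78 + 166.72 + 1381.58 = 5639.47
Landed cost (A) = invoice 25666.80 + 5639.47 + duty 6297.39 = 37603.66
Supplier B (FOB):
CIF value = FOB price + freight + insurance = 26406.86 + 1758.01 + 183.35 = 28348.22
Import duty = 28348.22 × 21.5% = 6094.87
Buyer bears (B): 1758.01 + 183.35 + 467.78 + 166.72 + 1381.58 = 3957.44
Landed cost (B) = invoice 26406.86 + 3957.44 + duty 6094.87 = 36459.17
Difference = |37603.66 − 36459.17| = 1144.49

Supplier B is cheaper by CAD 1144.49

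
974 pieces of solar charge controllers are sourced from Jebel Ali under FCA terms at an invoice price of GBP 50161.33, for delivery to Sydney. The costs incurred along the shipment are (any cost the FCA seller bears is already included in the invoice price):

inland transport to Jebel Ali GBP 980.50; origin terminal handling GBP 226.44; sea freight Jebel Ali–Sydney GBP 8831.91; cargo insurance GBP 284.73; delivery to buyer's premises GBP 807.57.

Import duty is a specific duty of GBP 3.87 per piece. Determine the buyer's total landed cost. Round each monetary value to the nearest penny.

Total landed cost: GBP 64081.36

FCA: the seller delivers export-cleared goods to the carrier; the buyer bears costs from that point.
Already in the invoice (seller's account under FCA): inland to port — exclude.
CIF value = FCA price + origin terminal + freight + insurance = 50161.33 + 226.44 + 8831.91 + 284.73 = 59504.41
Import duty = 974 × 3.87 = 3769.38
Buyer bears: origin terminal 226.44 + freight 8831.91 + insurance 284.73 + delivery 807.57 + duty 3769.38 = 13920.03
Landed cost = invoice 50161.33 + 13920.03 = 64081.36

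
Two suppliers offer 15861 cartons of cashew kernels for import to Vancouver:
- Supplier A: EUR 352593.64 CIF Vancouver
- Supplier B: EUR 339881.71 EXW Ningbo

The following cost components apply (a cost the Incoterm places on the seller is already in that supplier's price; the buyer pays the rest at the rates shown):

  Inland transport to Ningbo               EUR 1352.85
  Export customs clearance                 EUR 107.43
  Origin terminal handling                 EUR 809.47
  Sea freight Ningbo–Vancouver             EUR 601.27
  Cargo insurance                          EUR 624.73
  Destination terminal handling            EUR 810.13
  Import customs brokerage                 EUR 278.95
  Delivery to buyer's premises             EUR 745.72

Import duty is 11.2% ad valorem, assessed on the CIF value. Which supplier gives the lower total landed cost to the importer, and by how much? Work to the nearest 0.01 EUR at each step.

Supplier A (CIF):
The CIF price already equals the CIF value: 352593.64
Import duty = 352593.64 × 11.2% = 39490.49
Buyer bears (A): 810.13 + 278.95 + 745.72 = 1834.80
Landed cost (A) = invoice 352593.64 + 1834.80 + duty 39490.49 = 393918.93
Supplier B (EXW):
CIF value = EXW price + inland to port + export clearance + origin terminal + freight + insurance = 339881.71 + 1352.85 + 107.43 + 809.47 + 601.27 + 624.73 = 343377.46
Import duty = 343377.46 × 11.2% = 38458.28
Buyer bears (B): 1352.85 + 107.43 + 809.47 + 601.27 + 624.73 + 810.13 + 278.95 + 745.72 = 5330.55
Landed cost (B) = invoice 339881.71 + 5330.55 + duty 38458.28 = 383670.54
Difference = |393918.93 − 383670.54| = 10248.39

Supplier B is cheaper by EUR 10248.39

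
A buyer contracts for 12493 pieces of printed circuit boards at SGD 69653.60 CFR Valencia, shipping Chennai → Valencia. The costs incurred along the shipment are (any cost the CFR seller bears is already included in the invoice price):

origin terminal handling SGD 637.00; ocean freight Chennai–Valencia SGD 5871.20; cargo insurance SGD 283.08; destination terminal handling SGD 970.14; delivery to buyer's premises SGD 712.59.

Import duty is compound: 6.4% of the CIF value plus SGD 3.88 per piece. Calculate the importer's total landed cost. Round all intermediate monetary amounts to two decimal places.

Total landed cost: SGD 124568.20

CFR: the seller pays costs through ocean freight to the destination port, but not insurance.
Already in the invoice (seller's account under CFR): origin terminal, freight — exclude.
CIF value = CFR price + insurance = 69653.60 + 283.08 = 69936.68
Ad valorem component: 69936.68 × 6.4% = 4475.95
Specific component: 12493 × 3.88 = 48472.84
Import duty = 4475.95 + 48472.84 = 52948.79
Buyer bears: insurance 283.08 + destination terminal 970.14 + delivery 712.59 + duty 52948.79 = 54914.60
Landed cost = invoice 69653.60 + 54914.60 = 124568.20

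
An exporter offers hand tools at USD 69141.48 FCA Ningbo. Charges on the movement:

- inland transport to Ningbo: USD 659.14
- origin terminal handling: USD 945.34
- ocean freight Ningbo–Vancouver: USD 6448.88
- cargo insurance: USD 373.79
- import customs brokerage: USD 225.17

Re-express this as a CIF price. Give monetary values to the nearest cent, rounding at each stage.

Not relevant to the conversion: inland to port — on the seller under both FCA and CIF; already in the FCA price and stays in the CIF price. brokerage — on the buyer under both terms; not part of either seller's price.
From FCA to CIF, the seller additionally bears: origin terminal, freight, insurance.
CIF price = 69141.48 + 945.34 + 6448.88 + 373.79 = 76909.49

CIF price: USD 76909.49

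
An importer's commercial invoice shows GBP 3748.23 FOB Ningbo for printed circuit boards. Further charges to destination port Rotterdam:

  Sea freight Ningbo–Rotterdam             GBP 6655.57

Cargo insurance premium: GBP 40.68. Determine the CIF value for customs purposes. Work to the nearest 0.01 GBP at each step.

CIF value: GBP 10444.48

CIF = FOB price + freight + insurance
CIF = 3748.23 + 6655.57 + 40.68 = 10444.48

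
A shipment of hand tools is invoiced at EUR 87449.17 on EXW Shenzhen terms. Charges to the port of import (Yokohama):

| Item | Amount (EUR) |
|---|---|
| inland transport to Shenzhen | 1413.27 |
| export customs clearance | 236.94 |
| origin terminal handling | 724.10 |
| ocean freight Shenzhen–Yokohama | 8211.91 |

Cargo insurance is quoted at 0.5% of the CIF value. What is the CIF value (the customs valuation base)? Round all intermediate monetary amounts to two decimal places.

Let C be the CIF value. C = EXW price + pre-shipment costs + freight + 0.5% × C
C − 0.5% × C = 87449.17 + 1413.27 + 236.94 + 724.10 + 8211.91
0.995 × C = 98035.39
C = 98035.39 / 0.995 = 98528.03
Insurance premium = 0.5% × 98528.03 = 492.64

CIF value: EUR 98528.03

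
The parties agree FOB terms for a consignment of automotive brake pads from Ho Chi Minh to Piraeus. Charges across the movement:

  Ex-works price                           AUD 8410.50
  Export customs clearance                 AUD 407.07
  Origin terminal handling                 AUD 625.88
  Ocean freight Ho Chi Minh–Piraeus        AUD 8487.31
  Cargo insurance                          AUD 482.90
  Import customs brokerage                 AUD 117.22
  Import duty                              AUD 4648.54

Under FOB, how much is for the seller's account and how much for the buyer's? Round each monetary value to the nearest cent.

FOB: the seller bears costs until goods are on board at the origin port; the buyer bears freight, insurance and all costs thereafter.
Seller's account: goods 8410.50 + export clearance 407.07 + origin terminal 625.88 = 9443.45
Buyer's account: freight 8487.31 + insurance 482.90 + brokerage 117.22 + duty 4648.54 = 13735.97

Seller: AUD 9443.45; buyer: AUD 13735.97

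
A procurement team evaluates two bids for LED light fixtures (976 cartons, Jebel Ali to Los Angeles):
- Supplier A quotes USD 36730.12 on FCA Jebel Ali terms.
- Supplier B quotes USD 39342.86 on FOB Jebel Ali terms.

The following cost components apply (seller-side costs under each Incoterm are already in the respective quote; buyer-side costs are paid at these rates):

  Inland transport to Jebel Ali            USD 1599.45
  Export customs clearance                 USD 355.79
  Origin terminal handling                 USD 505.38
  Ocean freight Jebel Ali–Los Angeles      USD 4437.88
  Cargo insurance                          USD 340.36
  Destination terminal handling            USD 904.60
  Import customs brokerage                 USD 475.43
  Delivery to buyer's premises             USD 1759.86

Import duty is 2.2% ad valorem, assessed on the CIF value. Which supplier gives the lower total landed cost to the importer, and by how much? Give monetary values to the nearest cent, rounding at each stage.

Supplier A (FCA):
CIF value = FCA price + origin terminal + freight + insurance = 36730.12 + 505.38 + 4437.88 + 340.36 = 42013.74
Import duty = 42013.74 × 2.2% = 924.30
Buyer bears (A): 505.38 + 4437.88 + 340.36 + 904.60 + 475.43 + 1759.86 = 8423.51
Landed cost (A) = invoice 36730.12 + 8423.51 + duty 924.30 = 46077.93
Supplier B (FOB):
CIF value = FOB price + freight + insurance = 39342.86 + 4437.88 + 340.36 = 44121.10
Import duty = 44121.10 × 2.2% = 970.66
Buyer bears (B): 4437.88 + 340.36 + 904.60 + 475.43 + 1759.86 = 7918.13
Landed cost (B) = invoice 39342.86 + 7918.13 + duty 970.66 = 48231.65
Difference = |46077.93 − 48231.65| = 2153.72

Supplier A is cheaper by USD 2153.72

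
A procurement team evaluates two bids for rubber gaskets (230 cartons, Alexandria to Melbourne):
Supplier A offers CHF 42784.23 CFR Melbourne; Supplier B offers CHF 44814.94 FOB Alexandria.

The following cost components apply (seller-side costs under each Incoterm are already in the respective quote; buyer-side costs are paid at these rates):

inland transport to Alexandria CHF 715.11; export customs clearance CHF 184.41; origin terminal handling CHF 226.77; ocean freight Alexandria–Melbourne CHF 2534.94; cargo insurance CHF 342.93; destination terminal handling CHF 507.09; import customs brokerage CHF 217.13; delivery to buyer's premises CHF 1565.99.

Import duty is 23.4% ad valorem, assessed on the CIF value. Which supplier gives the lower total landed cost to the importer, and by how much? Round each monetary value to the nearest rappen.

Supplier A (CFR):
CIF value = CFR price + insurance = 42784.23 + 342.93 = 43127.16
Import duty = 43127.16 × 23.4% = 10091.76
Buyer bears (A): 342.93 + 507.09 + 217.13 + 1565.99 = 2633.14
Landed cost (A) = invoice 42784.23 + 2633.14 + duty 10091.76 = 55509.13
Supplier B (FOB):
CIF value = FOB price + freight + insurance = 44814.94 + 2534.94 + 342.93 = 47692.81
Import duty = 47692.81 × 23.4% = 11160.12
Buyer bears (B): 2534.94 + 342.93 + 507.09 + 217.13 + 1565.99 = 5168.08
Landed cost (B) = invoice 44814.94 + 5168.08 + duty 11160.12 = 61143.14
Difference = |55509.13 − 61143.14| = 5634.01

Supplier A is cheaper by CHF 5634.01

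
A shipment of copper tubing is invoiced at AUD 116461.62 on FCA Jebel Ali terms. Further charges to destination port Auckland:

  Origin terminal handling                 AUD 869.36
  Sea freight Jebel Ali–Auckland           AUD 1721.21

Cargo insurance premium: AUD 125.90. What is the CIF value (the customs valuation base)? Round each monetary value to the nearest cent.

CIF value: AUD 119178.09

CIF = FCA price + pre-shipment costs + freight + insurance
CIF = 116461.62 + 869.36 + 1721.21 + 125.90 = 119178.09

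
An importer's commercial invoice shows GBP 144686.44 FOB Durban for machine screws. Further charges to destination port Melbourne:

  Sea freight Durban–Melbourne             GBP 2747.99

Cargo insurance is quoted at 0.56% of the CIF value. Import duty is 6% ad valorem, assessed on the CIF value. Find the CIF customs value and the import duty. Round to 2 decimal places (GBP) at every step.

Let C be the CIF value. C = FOB price + freight + 0.56% × C
C − 0.56% × C = 144686.44 + 2747.99
0.9944 × C = 147434.43
C = 147434.43 / 0.9944 = 148264.71
Insurance premium = 0.56% × 148264.71 = 830.28
Import duty = 148264.71 × 6% = 8895.88

CIF value: GBP 148264.71; import duty: GBP 8895.88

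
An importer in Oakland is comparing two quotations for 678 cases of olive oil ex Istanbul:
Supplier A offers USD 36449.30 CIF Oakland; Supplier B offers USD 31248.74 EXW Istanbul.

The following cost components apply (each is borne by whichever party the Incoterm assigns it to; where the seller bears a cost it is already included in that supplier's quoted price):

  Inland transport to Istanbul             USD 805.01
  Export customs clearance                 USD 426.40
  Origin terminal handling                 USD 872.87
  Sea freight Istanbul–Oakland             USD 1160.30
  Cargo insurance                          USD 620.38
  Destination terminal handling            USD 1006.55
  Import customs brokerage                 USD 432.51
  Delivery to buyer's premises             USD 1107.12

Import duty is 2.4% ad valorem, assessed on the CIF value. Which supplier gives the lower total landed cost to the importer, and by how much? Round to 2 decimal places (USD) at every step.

Supplier B is cheaper by USD 1347.17

Supplier A (CIF):
The CIF price already equals the CIF value: 36449.30
Import duty = 36449.30 × 2.4% = 874.78
Buyer bears (A): 1006.55 + 432.51 + 1107.12 = 2546.18
Landed cost (A) = invoice 36449.30 + 2546.18 + duty 874.78 = 39870.26
Supplier B (EXW):
CIF value = EXW price + inland to port + export clearance + origin terminal + freight + insurance = 31248.74 + 805.01 + 426.40 + 872.87 + 1160.30 + 620.38 = 35133.70
Import duty = 35133.70 × 2.4% = 843.21
Buyer bears (B): 805.01 + 426.40 + 872.87 + 1160.30 + 620.38 + 1006.55 + 432.51 + 1107.12 = 6431.14
Landed cost (B) = invoice 31248.74 + 6431.14 + duty 843.21 = 38523.09
Difference = |39870.26 − 38523.09| = 1347.17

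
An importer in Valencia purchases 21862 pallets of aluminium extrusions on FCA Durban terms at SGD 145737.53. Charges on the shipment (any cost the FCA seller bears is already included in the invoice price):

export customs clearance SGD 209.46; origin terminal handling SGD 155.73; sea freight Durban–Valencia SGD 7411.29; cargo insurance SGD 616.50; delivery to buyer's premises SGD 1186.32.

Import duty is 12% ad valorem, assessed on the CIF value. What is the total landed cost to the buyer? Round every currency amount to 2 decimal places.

Total landed cost: SGD 173577.90

FCA: the seller delivers export-cleared goods to the carrier; the buyer bears costs from that point.
Already in the invoice (seller's account under FCA): export clearance — exclude.
CIF value = FCA price + origin terminal + freight + insurance = 145737.53 + 155.73 + 7411.29 + 616.50 = 153921.05
Import duty = 153921.05 × 12% = 18470.53
Buyer bears: origin terminal 155.73 + freight 7411.29 + insurance 616.50 + delivery 1186.32 + duty 18470.53 = 27840.37
Landed cost = invoice 145737.53 + 27840.37 = 173577.90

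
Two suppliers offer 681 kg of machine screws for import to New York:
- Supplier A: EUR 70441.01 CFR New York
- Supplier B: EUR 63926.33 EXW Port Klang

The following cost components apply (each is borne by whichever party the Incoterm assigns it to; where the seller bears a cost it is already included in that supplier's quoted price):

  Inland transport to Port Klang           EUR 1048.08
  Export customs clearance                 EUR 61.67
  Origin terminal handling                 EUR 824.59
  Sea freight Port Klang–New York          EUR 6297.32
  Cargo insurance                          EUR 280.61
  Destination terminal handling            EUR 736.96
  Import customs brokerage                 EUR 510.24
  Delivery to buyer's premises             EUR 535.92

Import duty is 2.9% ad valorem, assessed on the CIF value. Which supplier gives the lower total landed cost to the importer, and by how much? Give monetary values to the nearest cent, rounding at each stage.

Supplier A (CFR):
CIF value = CFR price + insurance = 70441.01 + 280.61 = 70721.62
Import duty = 70721.62 × 2.9% = 2050.93
Buyer bears (A): 280.61 + 736.96 + 510.24 + 535.92 = 2063.73
Landed cost (A) = invoice 70441.01 + 2063.73 + duty 2050.93 = 74555.67
Supplier B (EXW):
CIF value = EXW price + inland to port + export clearance + origin terminal + freight + insurance = 63926.33 + 1048.08 + 61.67 + 824.59 + 6297.32 + 280.61 = 72438.60
Import duty = 72438.60 × 2.9% = 2100.72
Buyer bears (B): 1048.08 + 61.67 + 824.59 + 6297.32 + 280.61 + 736.96 + 510.24 + 535.92 = 10295.39
Landed cost (B) = invoice 63926.33 + 10295.39 + duty 2100.72 = 76322.44
Difference = |74555.67 − 76322.44| = 1766.77

Supplier A is cheaper by EUR 1766.77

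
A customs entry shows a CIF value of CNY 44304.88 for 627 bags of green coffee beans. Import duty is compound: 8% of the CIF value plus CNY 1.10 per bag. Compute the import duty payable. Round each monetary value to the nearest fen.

Ad valorem component: 44304.88 × 8% = 3544.39
Specific component: 627 × 1.10 = 689.70
Import duty = 3544.39 + 689.70 = 4234.09

Import duty: CNY 4234.09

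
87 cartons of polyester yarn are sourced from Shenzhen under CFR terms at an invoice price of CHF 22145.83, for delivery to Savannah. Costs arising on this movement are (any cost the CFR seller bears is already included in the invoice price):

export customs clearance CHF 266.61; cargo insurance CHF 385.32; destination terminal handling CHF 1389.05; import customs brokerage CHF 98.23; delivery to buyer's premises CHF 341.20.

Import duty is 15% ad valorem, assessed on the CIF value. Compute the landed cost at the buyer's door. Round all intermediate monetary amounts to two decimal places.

CFR: the seller pays costs through ocean freight to the destination port, but not insurance.
Already in the invoice (seller's account under CFR): export clearance — exclude.
CIF value = CFR price + insurance = 22145.83 + 385.32 = 22531.15
Import duty = 22531.15 × 15% = 3379.67
Buyer bears: insurance 385.32 + destination terminal 1389.05 + brokerage 98.23 + delivery 341.20 + duty 3379.67 = 5593.47
Landed cost = invoice 22145.83 + 5593.47 = 27739.30

Total landed cost: CHF 27739.30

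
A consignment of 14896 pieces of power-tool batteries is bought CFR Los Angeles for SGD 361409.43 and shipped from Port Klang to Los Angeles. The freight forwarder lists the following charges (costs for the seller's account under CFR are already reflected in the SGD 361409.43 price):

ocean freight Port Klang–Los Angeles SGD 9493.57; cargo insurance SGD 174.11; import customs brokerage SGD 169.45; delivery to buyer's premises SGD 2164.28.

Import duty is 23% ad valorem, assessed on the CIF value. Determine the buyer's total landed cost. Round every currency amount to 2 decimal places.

Total landed cost: SGD 447081.48

CFR: the seller pays costs through ocean freight to the destination port, but not insurance.
Already in the invoice (seller's account under CFR): freight — exclude.
CIF value = CFR price + insurance = 361409.43 + 174.11 = 361583.54
Import duty = 361583.54 × 23% = 83164.21
Buyer bears: insurance 174.11 + brokerage 169.45 + delivery 2164.28 + duty 83164.21 = 85672.05
Landed cost = invoice 361409.43 + 85672.05 = 447081.48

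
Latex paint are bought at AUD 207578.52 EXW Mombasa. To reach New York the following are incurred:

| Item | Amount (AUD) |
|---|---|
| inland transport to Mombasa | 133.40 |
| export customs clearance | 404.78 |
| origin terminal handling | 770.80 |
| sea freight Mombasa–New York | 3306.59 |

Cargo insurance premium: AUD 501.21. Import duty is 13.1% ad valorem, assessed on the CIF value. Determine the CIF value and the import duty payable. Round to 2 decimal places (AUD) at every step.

CIF = EXW price + pre-shipment costs + freight + insurance
CIF = 207578.52 + 133.40 + 404.78 + 770.80 + 3306.59 + 501.21 = 212695.30
Import duty = 212695.30 × 13.1% = 27863.08

CIF value: AUD 212695.30; import duty: AUD 27863.08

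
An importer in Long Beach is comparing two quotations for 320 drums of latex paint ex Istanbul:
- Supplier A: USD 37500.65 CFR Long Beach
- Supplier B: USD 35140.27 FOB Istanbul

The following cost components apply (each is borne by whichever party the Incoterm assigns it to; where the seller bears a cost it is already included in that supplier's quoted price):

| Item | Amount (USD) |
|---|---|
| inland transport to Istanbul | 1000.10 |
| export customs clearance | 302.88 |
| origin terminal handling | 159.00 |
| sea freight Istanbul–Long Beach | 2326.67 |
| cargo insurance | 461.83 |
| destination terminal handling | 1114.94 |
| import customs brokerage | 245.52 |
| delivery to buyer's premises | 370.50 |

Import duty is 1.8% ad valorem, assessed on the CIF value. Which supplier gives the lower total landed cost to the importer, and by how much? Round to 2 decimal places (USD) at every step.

Supplier A (CFR):
CIF value = CFR price + insurance = 37500.65 + 461.83 = 37962.48
Import duty = 37962.48 × 1.8% = 683.32
Buyer bears (A): 461.83 + 1114.94 + 245.52 + 370.50 = 2192.79
Landed cost (A) = invoice 37500.65 + 2192.79 + duty 683.32 = 40376.76
Supplier B (FOB):
CIF value = FOB price + freight + insurance = 35140.27 + 2326.67 + 461.83 = 37928.77
Import duty = 37928.77 × 1.8% = 682.72
Buyer bears (B): 2326.67 + 461.83 + 1114.94 + 245.52 + 370.50 = 4519.46
Landed cost (B) = invoice 35140.27 + 4519.46 + duty 682.72 = 40342.45
Difference = |40376.76 − 40342.45| = 34.31

Supplier B is cheaper by USD 34.31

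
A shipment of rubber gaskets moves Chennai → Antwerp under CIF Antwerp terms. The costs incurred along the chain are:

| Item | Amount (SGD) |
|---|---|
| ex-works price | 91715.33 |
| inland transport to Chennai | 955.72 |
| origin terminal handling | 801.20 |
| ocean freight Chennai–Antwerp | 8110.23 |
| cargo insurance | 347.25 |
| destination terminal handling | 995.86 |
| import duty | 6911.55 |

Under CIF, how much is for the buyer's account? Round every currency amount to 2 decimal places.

Buyer's account: SGD 7907.41

CIF: the seller pays costs through ocean freight and marine insurance to the destination port.
Seller's account: goods 91715.33 + inland to port 955.72 + origin terminal 801.20 + freight 8110.23 + insurance 347.25 = 101929.73
Buyer's account: destination terminal 995.86 + duty 6911.55 = 7907.41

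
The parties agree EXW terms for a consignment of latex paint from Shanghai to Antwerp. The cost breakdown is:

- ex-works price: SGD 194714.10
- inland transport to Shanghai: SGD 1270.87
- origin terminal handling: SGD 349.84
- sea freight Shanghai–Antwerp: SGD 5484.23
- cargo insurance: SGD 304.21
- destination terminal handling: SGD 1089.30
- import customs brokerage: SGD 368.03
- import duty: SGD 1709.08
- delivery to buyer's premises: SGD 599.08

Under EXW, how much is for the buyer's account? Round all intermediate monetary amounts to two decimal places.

EXW: the seller makes goods available at their premises; the buyer bears all onward costs.
Seller's account: goods 194714.10 = 194714.10
Buyer's account: inland to port 1270.87 + origin terminal 349.84 + freight 5484.23 + insurance 304.21 + destination terminal 1089.30 + brokerage 368.03 + duty 1709.08 + delivery 599.08 = 11174.64

Buyer's account: SGD 11174.64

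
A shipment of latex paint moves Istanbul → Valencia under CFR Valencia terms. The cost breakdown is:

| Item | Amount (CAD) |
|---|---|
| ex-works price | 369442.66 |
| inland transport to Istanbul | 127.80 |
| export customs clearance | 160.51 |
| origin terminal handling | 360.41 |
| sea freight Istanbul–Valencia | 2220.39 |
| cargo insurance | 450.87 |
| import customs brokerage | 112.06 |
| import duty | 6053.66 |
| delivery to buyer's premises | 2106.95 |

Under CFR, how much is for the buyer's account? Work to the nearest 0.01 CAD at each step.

Buyer's account: CAD 8723.54

CFR: the seller pays costs through ocean freight to the destination port, but not insurance.
Seller's account: goods 369442.66 + inland to port 127.80 + export clearance 160.51 + origin terminal 360.41 + freight 2220.39 = 372311.77
Buyer's account: insurance 450.87 + brokerage 112.06 + duty 6053.66 + delivery 2106.95 = 8723.54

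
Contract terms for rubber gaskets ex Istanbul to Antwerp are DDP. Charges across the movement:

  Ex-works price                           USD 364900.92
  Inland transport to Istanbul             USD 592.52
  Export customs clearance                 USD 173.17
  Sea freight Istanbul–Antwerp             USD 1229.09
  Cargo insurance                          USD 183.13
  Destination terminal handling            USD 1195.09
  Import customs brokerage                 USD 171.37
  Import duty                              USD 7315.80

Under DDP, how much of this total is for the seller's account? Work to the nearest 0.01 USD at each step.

Seller's account: USD 375761.09

DDP: the seller bears all costs including import duty.
Seller's account: goods 364900.92 + inland to port 592.52 + export clearance 173.17 + freight 1229.09 + insurance 183.13 + destination terminal 1195.09 + brokerage 171.37 + duty 7315.80 = 375761.09
Buyer's account: 0.00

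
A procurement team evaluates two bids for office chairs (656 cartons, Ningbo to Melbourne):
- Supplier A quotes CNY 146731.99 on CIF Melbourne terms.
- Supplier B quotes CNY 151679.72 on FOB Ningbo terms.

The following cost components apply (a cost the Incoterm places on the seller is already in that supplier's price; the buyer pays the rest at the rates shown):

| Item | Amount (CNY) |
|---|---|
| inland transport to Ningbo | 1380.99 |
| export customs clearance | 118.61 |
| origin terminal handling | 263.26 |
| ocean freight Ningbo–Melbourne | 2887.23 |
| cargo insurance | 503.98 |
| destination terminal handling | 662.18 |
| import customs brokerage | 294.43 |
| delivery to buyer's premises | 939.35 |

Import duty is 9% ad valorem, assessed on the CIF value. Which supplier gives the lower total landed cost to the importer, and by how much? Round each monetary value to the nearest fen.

Supplier A is cheaper by CNY 9089.44

Supplier A (CIF):
The CIF price already equals the CIF value: 146731.99
Import duty = 146731.99 × 9% = 13205.88
Buyer bears (A): 662.18 + 294.43 + 939.35 = 1895.96
Landed cost (A) = invoice 146731.99 + 1895.96 + duty 13205.88 = 161833.83
Supplier B (FOB):
CIF value = FOB price + freight + insurance = 151679.72 + 2887.23 + 503.98 = 155070.93
Import duty = 155070.93 × 9% = 13956.38
Buyer bears (B): 2887.23 + 503.98 + 662.18 + 294.43 + 939.35 = 5287.17
Landed cost (B) = invoice 151679.72 + 5287.17 + duty 13956.38 = 170923.27
Difference = |161833.83 − 170923.27| = 9089.44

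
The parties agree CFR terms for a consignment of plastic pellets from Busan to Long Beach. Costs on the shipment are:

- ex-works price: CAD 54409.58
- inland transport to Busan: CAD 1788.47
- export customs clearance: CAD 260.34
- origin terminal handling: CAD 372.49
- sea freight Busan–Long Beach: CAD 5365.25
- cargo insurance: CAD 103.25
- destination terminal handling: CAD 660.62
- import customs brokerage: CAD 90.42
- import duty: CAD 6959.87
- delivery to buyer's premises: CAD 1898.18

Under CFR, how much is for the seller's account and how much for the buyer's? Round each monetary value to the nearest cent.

Seller: CAD 62196.13; buyer: CAD 9712.34

CFR: the seller pays costs through ocean freight to the destination port, but not insurance.
Seller's account: goods 54409.58 + inland to port 1788.47 + export clearance 260.34 + origin terminal 372.49 + freight 5365.25 = 62196.13
Buyer's account: insurance 103.25 + destination terminal 660.62 + brokerage 90.42 + duty 6959.87 + delivery 1898.18 = 9712.34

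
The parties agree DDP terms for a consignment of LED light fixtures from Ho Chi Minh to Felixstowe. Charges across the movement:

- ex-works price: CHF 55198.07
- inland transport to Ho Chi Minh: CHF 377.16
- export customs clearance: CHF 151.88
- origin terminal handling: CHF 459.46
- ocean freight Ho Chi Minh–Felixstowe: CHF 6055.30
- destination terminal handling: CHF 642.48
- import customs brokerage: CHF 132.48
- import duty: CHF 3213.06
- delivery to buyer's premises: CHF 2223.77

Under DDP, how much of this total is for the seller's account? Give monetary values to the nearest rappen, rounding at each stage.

Seller's account: CHF 68453.66

DDP: the seller bears all costs including import duty.
Seller's account: goods 55198.07 + inland to port 377.16 + export clearance 151.88 + origin terminal 459.46 + freight 6055.30 + destination terminal 642.48 + brokerage 132.48 + duty 3213.06 + delivery 2223.77 = 68453.66
Buyer's account: 0.00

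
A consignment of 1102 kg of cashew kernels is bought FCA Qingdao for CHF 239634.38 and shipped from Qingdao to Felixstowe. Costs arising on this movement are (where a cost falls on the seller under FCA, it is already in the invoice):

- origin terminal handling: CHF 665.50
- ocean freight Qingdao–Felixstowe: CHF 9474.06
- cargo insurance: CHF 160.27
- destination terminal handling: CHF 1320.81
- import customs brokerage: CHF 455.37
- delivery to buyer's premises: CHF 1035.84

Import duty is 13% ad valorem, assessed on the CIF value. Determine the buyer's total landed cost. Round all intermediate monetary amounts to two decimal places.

Total landed cost: CHF 285237.68

FCA: the seller delivers export-cleared goods to the carrier; the buyer bears costs from that point.
CIF value = FCA price + origin terminal + freight + insurance = 239634.38 + 665.50 + 9474.06 + 160.27 = 249934.21
Import duty = 249934.21 × 13% = 32491.45
Buyer bears: origin terminal 665.50 + freight 9474.06 + insurance 160.27 + destination terminal 1320.81 + brokerage 455.37 + delivery 1035.84 + duty 32491.45 = 45603.30
Landed cost = invoice 239634.38 + 45603.30 = 285237.68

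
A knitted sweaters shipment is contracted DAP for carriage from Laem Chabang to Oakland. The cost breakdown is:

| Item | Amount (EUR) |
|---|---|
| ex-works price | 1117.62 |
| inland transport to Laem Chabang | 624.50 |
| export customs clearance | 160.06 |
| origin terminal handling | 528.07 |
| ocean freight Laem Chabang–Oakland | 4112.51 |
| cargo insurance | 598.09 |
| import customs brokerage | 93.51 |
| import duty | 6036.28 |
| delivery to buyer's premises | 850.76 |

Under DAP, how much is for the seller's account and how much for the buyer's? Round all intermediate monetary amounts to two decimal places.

Seller: EUR 7991.61; buyer: EUR 6129.79

DAP: the seller bears all costs to the named destination except import duty and clearance.
Seller's account: goods 1117.62 + inland to port 624.50 + export clearance 160.06 + origin terminal 528.07 + freight 4112.51 + insurance 598.09 + delivery 850.76 = 7991.61
Buyer's account: brokerage 93.51 + duty 6036.28 = 6129.79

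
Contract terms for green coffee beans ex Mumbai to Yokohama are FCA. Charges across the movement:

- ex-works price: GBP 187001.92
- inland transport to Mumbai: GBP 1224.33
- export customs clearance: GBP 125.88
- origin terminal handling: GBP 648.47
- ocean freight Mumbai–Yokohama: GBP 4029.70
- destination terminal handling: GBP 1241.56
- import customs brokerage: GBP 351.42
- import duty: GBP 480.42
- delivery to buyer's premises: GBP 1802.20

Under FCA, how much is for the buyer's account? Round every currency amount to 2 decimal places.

Buyer's account: GBP 8553.77

FCA: the seller delivers export-cleared goods to the carrier; the buyer bears costs from that point.
Seller's account: goods 187001.92 + inland to port 1224.33 + export clearance 125.88 = 188352.13
Buyer's account: origin terminal 648.47 + freight 4029.70 + destination terminal 1241.56 + brokerage 351.42 + duty 480.42 + delivery 1802.20 = 8553.77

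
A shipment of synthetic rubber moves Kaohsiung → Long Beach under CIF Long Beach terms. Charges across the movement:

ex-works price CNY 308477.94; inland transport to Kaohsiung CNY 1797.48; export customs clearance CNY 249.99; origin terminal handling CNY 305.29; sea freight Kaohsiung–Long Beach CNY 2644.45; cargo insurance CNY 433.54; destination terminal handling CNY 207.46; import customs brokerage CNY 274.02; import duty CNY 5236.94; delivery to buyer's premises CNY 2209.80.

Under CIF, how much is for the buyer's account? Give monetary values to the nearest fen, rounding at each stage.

Buyer's account: CNY 7928.22

CIF: the seller pays costs through ocean freight and marine insurance to the destination port.
Seller's account: goods 308477.94 + inland to port 1797.48 + export clearance 249.99 + origin terminal 305.29 + freight 2644.45 + insurance 433.54 = 313908.69
Buyer's account: destination terminal 207.46 + brokerage 274.02 + duty 5236.94 + delivery 2209.80 = 7928.22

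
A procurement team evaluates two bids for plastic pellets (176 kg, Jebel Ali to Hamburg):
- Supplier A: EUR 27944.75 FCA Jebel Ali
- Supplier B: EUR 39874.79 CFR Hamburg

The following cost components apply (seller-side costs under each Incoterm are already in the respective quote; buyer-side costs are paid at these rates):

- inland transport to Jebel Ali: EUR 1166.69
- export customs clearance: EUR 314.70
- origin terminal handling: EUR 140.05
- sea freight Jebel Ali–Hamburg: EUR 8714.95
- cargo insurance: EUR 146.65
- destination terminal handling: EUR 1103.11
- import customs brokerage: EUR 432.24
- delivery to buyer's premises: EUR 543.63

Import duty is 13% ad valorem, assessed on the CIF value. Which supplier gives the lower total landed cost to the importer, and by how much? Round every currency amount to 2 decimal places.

Supplier A is cheaper by EUR 3474.80

Supplier A (FCA):
CIF value = FCA price + origin terminal + freight + insurance = 27944.75 + 140.05 + 8714.95 + 146.65 = 36946.40
Import duty = 36946.40 × 13% = 4803.03
Buyer bears (A): 140.05 + 8714.95 + 146.65 + 1103.11 + 432.24 + 543.63 = 11080.63
Landed cost (A) = invoice 27944.75 + 11080.63 + duty 4803.03 = 43828.41
Supplier B (CFR):
CIF value = CFR price + insurance = 39874.79 + 146.65 = 40021.44
Import duty = 40021.44 × 13% = 5202.79
Buyer bears (B): 146.65 + 1103.11 + 432.24 + 543.63 = 2225.63
Landed cost (B) = invoice 39874.79 + 2225.63 + duty 5202.79 = 47303.21
Difference = |43828.41 − 47303.21| = 3474.80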